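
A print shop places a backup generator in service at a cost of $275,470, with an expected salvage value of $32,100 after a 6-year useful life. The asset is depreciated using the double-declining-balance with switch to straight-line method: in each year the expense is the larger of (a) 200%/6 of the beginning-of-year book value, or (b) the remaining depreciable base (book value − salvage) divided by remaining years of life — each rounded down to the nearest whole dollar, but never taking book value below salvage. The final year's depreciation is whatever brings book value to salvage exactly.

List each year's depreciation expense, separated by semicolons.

$91,823; $61,215; $40,810; $27,207; $18,138; $4,177

Depreciable base = $275,470 − $32,100 = $243,370.
Year 1: DB = ⌊$275,470 × 200%/6⌋ = $91,823; SL = ⌊$243,370/6⌋ = $40,561 → take DB $91,823. Book value $183,647.
Year 2: DB = ⌊$183,647 × 200%/6⌋ = $61,215; SL = ⌊$151,547/5⌋ = $30,309 → take DB $61,215. Book value $122,432.
Year 3: DB = ⌊$122,432 × 200%/6⌋ = $40,810; SL = ⌊$90,332/4⌋ = $22,583 → take DB $40,810. Book value $81,622.
Year 4: DB = ⌊$81,622 × 200%/6⌋ = $27,207; SL = ⌊$49,522/3⌋ = $16,507 → take DB $27,207. Book value $54,415.
Year 5: DB = ⌊$54,415 × 200%/6⌋ = $18,138; SL = ⌊$22,315/2⌋ = $11,157 → take DB $18,138. Book value $36,277.
Year 6 (final): $36,277 − $32,100 = $4,177. Book value $32,100.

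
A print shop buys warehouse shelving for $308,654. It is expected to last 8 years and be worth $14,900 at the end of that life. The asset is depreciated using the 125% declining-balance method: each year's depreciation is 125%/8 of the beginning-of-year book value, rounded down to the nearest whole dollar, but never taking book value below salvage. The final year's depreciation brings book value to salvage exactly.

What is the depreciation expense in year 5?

Depreciable base = $308,654 − $14,900 = $293,754.
Year 1: ⌊$308,654 × 125%/8⌋ = $48,227. Book value $260,427.
Year 2: ⌊$260,427 × 125%/8⌋ = $40,691. Book value $219,736.
Year 3: ⌊$219,736 × 125%/8⌋ = $34,333. Book value $185,403.
Year 4: ⌊$185,403 × 125%/8⌋ = $28,969. Book value $156,434.
Year 5: ⌊$156,434 × 125%/8⌋ = $24,442. Book value $131,992.

$24,442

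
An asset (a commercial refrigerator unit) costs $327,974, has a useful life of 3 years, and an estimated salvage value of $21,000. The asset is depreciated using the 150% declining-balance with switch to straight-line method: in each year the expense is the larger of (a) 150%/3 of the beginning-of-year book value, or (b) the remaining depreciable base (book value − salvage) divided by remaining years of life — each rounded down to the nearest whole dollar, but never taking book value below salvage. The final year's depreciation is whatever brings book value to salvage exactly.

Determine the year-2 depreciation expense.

Depreciable base = $327,974 − $21,000 = $306,974.
Year 1: DB = ⌊$327,974 × 150%/3⌋ = $163,987; SL = ⌊$306,974/3⌋ = $102,324 → take DB $163,987. Book value $163,987.
Year 2: DB = ⌊$163,987 × 150%/3⌋ = $81,993; SL = ⌊$142,987/2⌋ = $71,493 → take DB $81,993. Book value $81,994.

$81,993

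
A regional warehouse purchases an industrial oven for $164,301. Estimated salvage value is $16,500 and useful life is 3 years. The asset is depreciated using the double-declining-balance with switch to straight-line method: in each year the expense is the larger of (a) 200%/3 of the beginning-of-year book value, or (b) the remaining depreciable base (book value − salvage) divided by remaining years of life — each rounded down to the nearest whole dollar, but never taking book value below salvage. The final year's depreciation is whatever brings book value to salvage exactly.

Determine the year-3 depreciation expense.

Depreciable base = $164,301 − $16,500 = $147,801.
Year 1: DB = ⌊$164,301 × 200%/3⌋ = $109,534; SL = ⌊$147,801/3⌋ = $49,267 → take DB $109,534. Book value $54,767.
Year 2: DB = ⌊$54,767 × 200%/3⌋ = $36,511; SL = ⌊$38,267/2⌋ = $19,133 → take DB $36,511. Book value $18,256.
Year 3 (final): $18,256 − $16,500 = $1,756. Book value $16,500.

$1,756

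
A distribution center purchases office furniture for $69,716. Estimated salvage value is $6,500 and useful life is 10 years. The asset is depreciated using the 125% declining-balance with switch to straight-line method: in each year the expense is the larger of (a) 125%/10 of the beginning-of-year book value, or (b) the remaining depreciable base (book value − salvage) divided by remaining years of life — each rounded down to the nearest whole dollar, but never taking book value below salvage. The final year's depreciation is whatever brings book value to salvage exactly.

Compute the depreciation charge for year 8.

$5,728

Depreciable base = $69,716 − $6,500 = $63,216.
Year 1: DB = ⌊$69,716 × 125%/10⌋ = $8,714; SL = ⌊$63,216/10⌋ = $6,321 → take DB $8,714. Book value $61,002.
Year 2: DB = ⌊$61,002 × 125%/10⌋ = $7,625; SL = ⌊$54,502/9⌋ = $6,055 → take DB $7,625. Book value $53,377.
Year 3: DB = ⌊$53,377 × 125%/10⌋ = $6,672; SL = ⌊$46,877/8⌋ = $5,859 → take DB $6,672. Book value $46,705.
Year 4: DB = ⌊$46,705 × 125%/10⌋ = $5,838; SL = ⌊$40,205/7⌋ = $5,743 → take DB $5,838. Book value $40,867.
Year 5: DB = ⌊$40,867 × 125%/10⌋ = $5,108; SL = ⌊$34,367/6⌋ = $5,727 → take SL $5,727. Book value $35,140.
Year 6: DB = ⌊$35,140 × 125%/10⌋ = $4,392; SL = ⌊$28,640/5⌋ = $5,728 → take SL $5,728. Book value $29,412.
Year 7: DB = ⌊$29,412 × 125%/10⌋ = $3,676; SL = ⌊$22,912/4⌋ = $5,728 → take SL $5,728. Book value $23,684.
Year 8: DB = ⌊$23,684 × 125%/10⌋ = $2,960; SL = ⌊$17,184/3⌋ = $5,728 → take SL $5,728. Book value $17,956.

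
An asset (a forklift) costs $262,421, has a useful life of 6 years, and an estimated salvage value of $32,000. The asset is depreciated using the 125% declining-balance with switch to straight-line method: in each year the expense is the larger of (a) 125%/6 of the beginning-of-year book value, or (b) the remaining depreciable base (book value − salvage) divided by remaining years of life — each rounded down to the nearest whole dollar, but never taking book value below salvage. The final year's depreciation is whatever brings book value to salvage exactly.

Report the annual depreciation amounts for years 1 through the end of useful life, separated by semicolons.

Depreciable base = $262,421 − $32,000 = $230,421.
Year 1: DB = ⌊$262,421 × 125%/6⌋ = $54,671; SL = ⌊$230,421/6⌋ = $38,403 → take DB $54,671. Book value $207,750.
Year 2: DB = ⌊$207,750 × 125%/6⌋ = $43,281; SL = ⌊$175,750/5⌋ = $35,150 → take DB $43,281. Book value $164,469.
Year 3: DB = ⌊$164,469 × 125%/6⌋ = $34,264; SL = ⌊$132,469/4⌋ = $33,117 → take DB $34,264. Book value $130,205.
Year 4: DB = ⌊$130,205 × 125%/6⌋ = $27,126; SL = ⌊$98,205/3⌋ = $32,735 → take SL $32,735. Book value $97,470.
Year 5: DB = ⌊$97,470 × 125%/6⌋ = $20,306; SL = ⌊$65,470/2⌋ = $32,735 → take SL $32,735. Book value $64,735.
Year 6 (final): $64,735 − $32,000 = $32,735. Book value $32,000.

$54,671; $43,281; $34,264; $32,735; $32,735; $32,735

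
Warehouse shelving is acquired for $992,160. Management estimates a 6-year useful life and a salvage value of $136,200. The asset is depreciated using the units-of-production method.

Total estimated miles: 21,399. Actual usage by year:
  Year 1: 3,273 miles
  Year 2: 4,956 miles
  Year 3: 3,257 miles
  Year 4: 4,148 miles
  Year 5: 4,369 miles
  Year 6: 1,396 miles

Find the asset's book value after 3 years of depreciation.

Depreciable base = $992,160 − $136,200 = $855,960.
Rate = $855,960 / 21,399 miles = $40 per mile.
Year 1: 3,273 × $40 = $130,920. Book value $861,240.
Year 2: 4,956 × $40 = $198,240. Book value $663,000.
Year 3: 3,257 × $40 = $130,280. Book value $532,720.

$532,720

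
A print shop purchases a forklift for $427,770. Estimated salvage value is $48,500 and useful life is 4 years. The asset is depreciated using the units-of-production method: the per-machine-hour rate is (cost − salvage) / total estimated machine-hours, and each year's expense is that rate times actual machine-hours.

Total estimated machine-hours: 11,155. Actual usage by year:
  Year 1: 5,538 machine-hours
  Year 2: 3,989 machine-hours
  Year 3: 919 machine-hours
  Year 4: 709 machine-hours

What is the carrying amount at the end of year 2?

$103,852

Depreciable base = $427,770 − $48,500 = $379,270.
Rate = $379,270 / 11,155 machine-hours = $34 per machine-hour.
Year 1: 5,538 × $34 = $188,292. Book value $239,478.
Year 2: 3,989 × $34 = $135,626. Book value $103,852.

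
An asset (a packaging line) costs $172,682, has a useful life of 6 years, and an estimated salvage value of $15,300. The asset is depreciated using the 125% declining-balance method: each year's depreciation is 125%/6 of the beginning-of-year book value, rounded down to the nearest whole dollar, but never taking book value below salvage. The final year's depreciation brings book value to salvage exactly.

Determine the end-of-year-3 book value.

$85,680

Depreciable base = $172,682 − $15,300 = $157,382.
Year 1: ⌊$172,682 × 125%/6⌋ = $35,975. Book value $136,707.
Year 2: ⌊$136,707 × 125%/6⌋ = $28,480. Book value $108,227.
Year 3: ⌊$108,227 × 125%/6⌋ = $22,547. Book value $85,680.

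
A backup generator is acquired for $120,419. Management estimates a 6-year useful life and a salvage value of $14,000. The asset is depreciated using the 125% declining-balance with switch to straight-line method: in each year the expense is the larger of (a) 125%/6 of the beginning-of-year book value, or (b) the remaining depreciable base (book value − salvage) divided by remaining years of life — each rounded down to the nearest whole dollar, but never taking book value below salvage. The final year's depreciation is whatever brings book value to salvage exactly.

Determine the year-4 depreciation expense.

Depreciable base = $120,419 − $14,000 = $106,419.
Year 1: DB = ⌊$120,419 × 125%/6⌋ = $25,087; SL = ⌊$106,419/6⌋ = $17,736 → take DB $25,087. Book value $95,332.
Year 2: DB = ⌊$95,332 × 125%/6⌋ = $19,860; SL = ⌊$81,332/5⌋ = $16,266 → take DB $19,860. Book value $75,472.
Year 3: DB = ⌊$75,472 × 125%/6⌋ = $15,723; SL = ⌊$61,472/4⌋ = $15,368 → take DB $15,723. Book value $59,749.
Year 4: DB = ⌊$59,749 × 125%/6⌋ = $12,447; SL = ⌊$45,749/3⌋ = $15,249 → take SL $15,249. Book value $44,500.

$15,249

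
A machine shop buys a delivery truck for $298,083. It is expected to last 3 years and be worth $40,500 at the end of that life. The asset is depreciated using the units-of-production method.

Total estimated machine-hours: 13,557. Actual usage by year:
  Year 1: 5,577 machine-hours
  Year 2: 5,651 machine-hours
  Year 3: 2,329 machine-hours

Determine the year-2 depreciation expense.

$107,369

Depreciable base = $298,083 − $40,500 = $257,583.
Rate = $257,583 / 13,557 machine-hours = $19 per machine-hour.
Year 1: 5,577 × $19 = $105,963. Book value $192,120.
Year 2: 5,651 × $19 = $107,369. Book value $84,751.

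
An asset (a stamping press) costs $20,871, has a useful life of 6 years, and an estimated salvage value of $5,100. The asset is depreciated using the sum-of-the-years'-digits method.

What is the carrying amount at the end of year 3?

$9,606

Depreciable base = $20,871 − $5,100 = $15,771.
Sum of the years' digits = 6+5+4+3+2+1 = 21.
Year 1: $15,771 × 6/21 = $4,506. Book value $16,365.
Year 2: $15,771 × 5/21 = $3,755. Book value $12,610.
Year 3: $15,771 × 4/21 = $3,004. Book value $9,606.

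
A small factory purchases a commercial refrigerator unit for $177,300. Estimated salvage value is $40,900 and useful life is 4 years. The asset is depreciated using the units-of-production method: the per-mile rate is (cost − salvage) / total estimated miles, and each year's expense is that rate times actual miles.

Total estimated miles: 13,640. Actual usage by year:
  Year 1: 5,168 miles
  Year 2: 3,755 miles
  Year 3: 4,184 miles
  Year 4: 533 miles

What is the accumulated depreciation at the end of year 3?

Depreciable base = $177,300 − $40,900 = $136,400.
Rate = $136,400 / 13,640 miles = $10 per mile.
Year 1: 5,168 × $10 = $51,680. Book value $125,620.
Year 2: 3,755 × $10 = $37,550. Book value $88,070.
Year 3: 4,184 × $10 = $41,840. Book value $46,230.
Accumulated through year 3 = $177,300 − $46,230 = $131,070.

$131,070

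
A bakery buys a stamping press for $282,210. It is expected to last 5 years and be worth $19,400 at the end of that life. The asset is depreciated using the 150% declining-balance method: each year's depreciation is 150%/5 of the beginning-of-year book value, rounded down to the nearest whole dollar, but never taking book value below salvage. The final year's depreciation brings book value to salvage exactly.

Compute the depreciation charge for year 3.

Depreciable base = $282,210 − $19,400 = $262,810.
Year 1: ⌊$282,210 × 150%/5⌋ = $84,663. Book value $197,547.
Year 2: ⌊$197,547 × 150%/5⌋ = $59,264. Book value $138,283.
Year 3: ⌊$138,283 × 150%/5⌋ = $41,484. Book value $96,799.

$41,484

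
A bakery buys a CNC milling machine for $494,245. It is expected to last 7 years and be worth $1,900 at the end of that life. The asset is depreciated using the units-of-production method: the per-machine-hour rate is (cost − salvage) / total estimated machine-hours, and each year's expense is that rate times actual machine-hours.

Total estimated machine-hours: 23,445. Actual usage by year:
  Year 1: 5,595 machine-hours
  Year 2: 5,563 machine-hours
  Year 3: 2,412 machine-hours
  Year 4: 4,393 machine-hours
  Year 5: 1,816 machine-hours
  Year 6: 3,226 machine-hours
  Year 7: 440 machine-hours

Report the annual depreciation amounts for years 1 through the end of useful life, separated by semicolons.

Depreciable base = $494,245 − $1,900 = $492,345.
Rate = $492,345 / 23,445 machine-hours = $21 per machine-hour.
Year 1: 5,595 × $21 = $117,495. Book value $376,750.
Year 2: 5,563 × $21 = $116,823. Book value $259,927.
Year 3: 2,412 × $21 = $50,652. Book value $209,275.
Year 4: 4,393 × $21 = $92,253. Book value $117,022.
Year 5: 1,816 × $21 = $38,136. Book value $78,886.
Year 6: 3,226 × $21 = $67,746. Book value $11,140.
Year 7: 440 × $21 = $9,240. Book value $1,900.

$117,495; $116,823; $50,652; $92,253; $38,136; $67,746; $9,240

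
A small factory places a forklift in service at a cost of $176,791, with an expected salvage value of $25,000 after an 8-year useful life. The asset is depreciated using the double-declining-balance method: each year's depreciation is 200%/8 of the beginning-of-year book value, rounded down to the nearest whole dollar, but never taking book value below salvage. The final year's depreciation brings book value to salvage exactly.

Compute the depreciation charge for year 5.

Depreciable base = $176,791 − $25,000 = $151,791.
Year 1: ⌊$176,791 × 200%/8⌋ = $44,197. Book value $132,594.
Year 2: ⌊$132,594 × 200%/8⌋ = $33,148. Book value $99,446.
Year 3: ⌊$99,446 × 200%/8⌋ = $24,861. Book value $74,585.
Year 4: ⌊$74,585 × 200%/8⌋ = $18,646. Book value $55,939.
Year 5: ⌊$55,939 × 200%/8⌋ = $13,984. Book value $41,955.

$13,984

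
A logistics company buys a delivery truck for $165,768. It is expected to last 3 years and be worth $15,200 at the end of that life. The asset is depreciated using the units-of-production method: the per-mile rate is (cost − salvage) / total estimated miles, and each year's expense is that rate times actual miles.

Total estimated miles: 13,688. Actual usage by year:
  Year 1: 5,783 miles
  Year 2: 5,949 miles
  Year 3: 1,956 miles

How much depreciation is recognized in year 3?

$21,516

Depreciable base = $165,768 − $15,200 = $150,568.
Rate = $150,568 / 13,688 miles = $11 per mile.
Year 1: 5,783 × $11 = $63,613. Book value $102,155.
Year 2: 5,949 × $11 = $65,439. Book value $36,716.
Year 3: 1,956 × $11 = $21,516. Book value $15,200.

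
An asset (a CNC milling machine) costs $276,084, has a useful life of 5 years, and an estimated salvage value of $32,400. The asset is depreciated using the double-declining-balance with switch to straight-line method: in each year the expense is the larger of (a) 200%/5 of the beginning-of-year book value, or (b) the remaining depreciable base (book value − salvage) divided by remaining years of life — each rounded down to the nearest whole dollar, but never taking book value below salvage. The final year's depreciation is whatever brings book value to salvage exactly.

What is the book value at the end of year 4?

Depreciable base = $276,084 − $32,400 = $243,684.
Year 1: DB = ⌊$276,084 × 200%/5⌋ = $110,433; SL = ⌊$243,684/5⌋ = $48,736 → take DB $110,433. Book value $165,651.
Year 2: DB = ⌊$165,651 × 200%/5⌋ = $66,260; SL = ⌊$133,251/4⌋ = $33,312 → take DB $66,260. Book value $99,391.
Year 3: DB = ⌊$99,391 × 200%/5⌋ = $39,756; SL = ⌊$66,991/3⌋ = $22,330 → take DB $39,756. Book value $59,635.
Year 4: DB = ⌊$59,635 × 200%/5⌋ = $23,854; SL = ⌊$27,235/2⌋ = $13,617 → take DB $23,854. Book value $35,781.

$35,781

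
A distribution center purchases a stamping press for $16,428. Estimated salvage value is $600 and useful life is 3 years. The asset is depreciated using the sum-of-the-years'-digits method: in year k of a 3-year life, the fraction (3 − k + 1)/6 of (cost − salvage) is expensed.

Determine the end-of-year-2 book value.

Depreciable base = $16,428 − $600 = $15,828.
Sum of the years' digits = 3+2+1 = 6.
Year 1: $15,828 × 3/6 = $7,914. Book value $8,514.
Year 2: $15,828 × 2/6 = $5,276. Book value $3,238.

$3,238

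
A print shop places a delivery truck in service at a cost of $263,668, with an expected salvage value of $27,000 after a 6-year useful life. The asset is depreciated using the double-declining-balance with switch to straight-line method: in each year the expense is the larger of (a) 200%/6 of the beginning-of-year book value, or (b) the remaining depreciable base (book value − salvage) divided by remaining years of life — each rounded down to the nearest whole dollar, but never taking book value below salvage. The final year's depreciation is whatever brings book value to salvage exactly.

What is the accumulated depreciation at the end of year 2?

$146,482

Depreciable base = $263,668 − $27,000 = $236,668.
Year 1: DB = ⌊$263,668 × 200%/6⌋ = $87,889; SL = ⌊$236,668/6⌋ = $39,444 → take DB $87,889. Book value $175,779.
Year 2: DB = ⌊$175,779 × 200%/6⌋ = $58,593; SL = ⌊$148,779/5⌋ = $29,755 → take DB $58,593. Book value $117,186.
Accumulated through year 2 = $263,668 − $117,186 = $146,482.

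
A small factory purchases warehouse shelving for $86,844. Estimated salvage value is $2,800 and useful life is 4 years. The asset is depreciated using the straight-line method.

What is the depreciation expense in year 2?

$21,011

Depreciable base = $86,844 − $2,800 = $84,044.
Annual expense = $84,044 / 4 = $21,011.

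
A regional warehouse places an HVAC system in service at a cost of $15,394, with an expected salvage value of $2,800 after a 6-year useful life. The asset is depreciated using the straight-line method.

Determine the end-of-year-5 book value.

$4,899

Depreciable base = $15,394 − $2,800 = $12,594.
Annual expense = $12,594 / 6 = $2,099.
End of year 1: book value $13,295.
End of year 2: book value $11,196.
End of year 3: book value $9,097.
End of year 4: book value $6,998.
End of year 5: book value $4,899.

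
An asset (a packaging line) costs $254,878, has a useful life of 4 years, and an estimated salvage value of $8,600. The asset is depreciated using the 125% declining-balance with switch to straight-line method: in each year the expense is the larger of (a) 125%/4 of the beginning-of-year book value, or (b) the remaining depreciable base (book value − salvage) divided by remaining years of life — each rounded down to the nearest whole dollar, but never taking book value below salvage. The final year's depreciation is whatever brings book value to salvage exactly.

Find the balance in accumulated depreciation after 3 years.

$190,735

Depreciable base = $254,878 − $8,600 = $246,278.
Year 1: DB = ⌊$254,878 × 125%/4⌋ = $79,649; SL = ⌊$246,278/4⌋ = $61,569 → take DB $79,649. Book value $175,229.
Year 2: DB = ⌊$175,229 × 125%/4⌋ = $54,759; SL = ⌊$166,629/3⌋ = $55,543 → take SL $55,543. Book value $119,686.
Year 3: DB = ⌊$119,686 × 125%/4⌋ = $37,401; SL = ⌊$111,086/2⌋ = $55,543 → take SL $55,543. Book value $64,143.
Accumulated through year 3 = $254,878 − $64,143 = $190,735.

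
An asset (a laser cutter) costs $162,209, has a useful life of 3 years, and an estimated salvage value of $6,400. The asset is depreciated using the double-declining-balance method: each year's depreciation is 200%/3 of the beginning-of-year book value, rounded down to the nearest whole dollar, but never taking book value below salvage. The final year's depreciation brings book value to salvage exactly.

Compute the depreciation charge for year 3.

Depreciable base = $162,209 − $6,400 = $155,809.
Year 1: ⌊$162,209 × 200%/3⌋ = $108,139. Book value $54,070.
Year 2: ⌊$54,070 × 200%/3⌋ = $36,046. Book value $18,024.
Year 3 (final): $18,024 − $6,400 = $11,624. Book value $6,400.

$11,624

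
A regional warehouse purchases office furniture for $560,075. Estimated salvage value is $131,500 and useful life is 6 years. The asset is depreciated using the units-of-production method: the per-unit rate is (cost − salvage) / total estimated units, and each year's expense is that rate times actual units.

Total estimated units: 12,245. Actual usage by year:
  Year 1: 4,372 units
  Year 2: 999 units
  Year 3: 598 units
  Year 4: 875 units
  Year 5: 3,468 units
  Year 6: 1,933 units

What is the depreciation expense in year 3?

$20,930

Depreciable base = $560,075 − $131,500 = $428,575.
Rate = $428,575 / 12,245 units = $35 per unit.
Year 1: 4,372 × $35 = $153,020. Book value $407,055.
Year 2: 999 × $35 = $34,965. Book value $372,090.
Year 3: 598 × $35 = $20,930. Book value $351,160.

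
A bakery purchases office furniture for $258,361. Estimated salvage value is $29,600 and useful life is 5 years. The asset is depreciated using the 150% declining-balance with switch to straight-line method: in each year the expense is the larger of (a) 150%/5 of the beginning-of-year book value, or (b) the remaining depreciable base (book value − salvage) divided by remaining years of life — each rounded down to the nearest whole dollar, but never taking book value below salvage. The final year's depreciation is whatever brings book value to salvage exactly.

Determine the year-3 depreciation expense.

Depreciable base = $258,361 − $29,600 = $228,761.
Year 1: DB = ⌊$258,361 × 150%/5⌋ = $77,508; SL = ⌊$228,761/5⌋ = $45,752 → take DB $77,508. Book value $180,853.
Year 2: DB = ⌊$180,853 × 150%/5⌋ = $54,255; SL = ⌊$151,253/4⌋ = $37,813 → take DB $54,255. Book value $126,598.
Year 3: DB = ⌊$126,598 × 150%/5⌋ = $37,979; SL = ⌊$96,998/3⌋ = $32,332 → take DB $37,979. Book value $88,619.

$37,979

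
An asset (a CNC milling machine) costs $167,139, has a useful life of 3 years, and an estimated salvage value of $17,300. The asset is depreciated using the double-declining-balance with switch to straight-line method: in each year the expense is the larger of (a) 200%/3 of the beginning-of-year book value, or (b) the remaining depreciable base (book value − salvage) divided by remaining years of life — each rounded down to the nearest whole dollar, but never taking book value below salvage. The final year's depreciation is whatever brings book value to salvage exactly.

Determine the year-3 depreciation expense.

$1,271

Depreciable base = $167,139 − $17,300 = $149,839.
Year 1: DB = ⌊$167,139 × 200%/3⌋ = $111,426; SL = ⌊$149,839/3⌋ = $49,946 → take DB $111,426. Book value $55,713.
Year 2: DB = ⌊$55,713 × 200%/3⌋ = $37,142; SL = ⌊$38,413/2⌋ = $19,206 → take DB $37,142. Book value $18,571.
Year 3 (final): $18,571 − $17,300 = $1,271. Book value $17,300.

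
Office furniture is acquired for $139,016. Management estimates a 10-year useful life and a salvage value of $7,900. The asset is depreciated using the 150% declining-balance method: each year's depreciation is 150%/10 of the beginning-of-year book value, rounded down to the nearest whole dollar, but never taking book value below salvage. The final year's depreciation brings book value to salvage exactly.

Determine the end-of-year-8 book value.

Depreciable base = $139,016 − $7,900 = $131,116.
Year 1: ⌊$139,016 × 150%/10⌋ = $20,852. Book value $118,164.
Year 2: ⌊$118,164 × 150%/10⌋ = $17,724. Book value $100,440.
Year 3: ⌊$100,440 × 150%/10⌋ = $15,066. Book value $85,374.
Year 4: ⌊$85,374 × 150%/10⌋ = $12,806. Book value $72,568.
Year 5: ⌊$72,568 × 150%/10⌋ = $10,885. Book value $61,683.
Year 6: ⌊$61,683 × 150%/10⌋ = $9,252. Book value $52,431.
Year 7: ⌊$52,431 × 150%/10⌋ = $7,864. Book value $44,567.
Year 8: ⌊$44,567 × 150%/10⌋ = $6,685. Book value $37,882.

$37,882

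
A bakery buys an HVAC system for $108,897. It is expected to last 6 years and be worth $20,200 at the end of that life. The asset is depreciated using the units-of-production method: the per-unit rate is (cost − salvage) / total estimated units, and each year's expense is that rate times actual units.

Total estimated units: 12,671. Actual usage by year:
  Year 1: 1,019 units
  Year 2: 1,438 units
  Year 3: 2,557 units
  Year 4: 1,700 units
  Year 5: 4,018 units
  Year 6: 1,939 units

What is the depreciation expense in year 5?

Depreciable base = $108,897 − $20,200 = $88,697.
Rate = $88,697 / 12,671 units = $7 per unit.
Year 1: 1,019 × $7 = $7,133. Book value $101,764.
Year 2: 1,438 × $7 = $10,066. Book value $91,698.
Year 3: 2,557 × $7 = $17,899. Book value $73,799.
Year 4: 1,700 × $7 = $11,900. Book value $61,899.
Year 5: 4,018 × $7 = $28,126. Book value $33,773.

$28,126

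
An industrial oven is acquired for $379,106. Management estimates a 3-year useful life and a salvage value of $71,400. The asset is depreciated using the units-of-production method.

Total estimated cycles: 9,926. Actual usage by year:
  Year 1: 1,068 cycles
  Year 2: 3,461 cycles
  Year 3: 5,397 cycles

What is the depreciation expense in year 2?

Depreciable base = $379,106 − $71,400 = $307,706.
Rate = $307,706 / 9,926 cycles = $31 per cycle.
Year 1: 1,068 × $31 = $33,108. Book value $345,998.
Year 2: 3,461 × $31 = $107,291. Book value $238,707.

$107,291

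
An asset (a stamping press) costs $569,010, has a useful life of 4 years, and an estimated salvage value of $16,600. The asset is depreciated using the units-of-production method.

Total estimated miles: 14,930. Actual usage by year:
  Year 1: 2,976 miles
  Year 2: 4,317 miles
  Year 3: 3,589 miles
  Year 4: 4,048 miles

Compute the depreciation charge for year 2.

$159,729

Depreciable base = $569,010 − $16,600 = $552,410.
Rate = $552,410 / 14,930 miles = $37 per mile.
Year 1: 2,976 × $37 = $110,112. Book value $458,898.
Year 2: 4,317 × $37 = $159,729. Book value $299,169.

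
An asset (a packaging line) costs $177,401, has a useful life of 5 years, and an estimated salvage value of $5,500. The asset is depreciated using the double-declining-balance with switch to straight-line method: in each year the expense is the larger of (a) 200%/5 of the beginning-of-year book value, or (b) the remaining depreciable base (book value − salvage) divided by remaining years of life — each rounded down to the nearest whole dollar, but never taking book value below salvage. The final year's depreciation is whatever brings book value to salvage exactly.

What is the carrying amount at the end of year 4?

Depreciable base = $177,401 − $5,500 = $171,901.
Year 1: DB = ⌊$177,401 × 200%/5⌋ = $70,960; SL = ⌊$171,901/5⌋ = $34,380 → take DB $70,960. Book value $106,441.
Year 2: DB = ⌊$106,441 × 200%/5⌋ = $42,576; SL = ⌊$100,941/4⌋ = $25,235 → take DB $42,576. Book value $63,865.
Year 3: DB = ⌊$63,865 × 200%/5⌋ = $25,546; SL = ⌊$58,365/3⌋ = $19,455 → take DB $25,546. Book value $38,319.
Year 4: DB = ⌊$38,319 × 200%/5⌋ = $15,327; SL = ⌊$32,819/2⌋ = $16,409 → take SL $16,409. Book value $21,910.

$21,910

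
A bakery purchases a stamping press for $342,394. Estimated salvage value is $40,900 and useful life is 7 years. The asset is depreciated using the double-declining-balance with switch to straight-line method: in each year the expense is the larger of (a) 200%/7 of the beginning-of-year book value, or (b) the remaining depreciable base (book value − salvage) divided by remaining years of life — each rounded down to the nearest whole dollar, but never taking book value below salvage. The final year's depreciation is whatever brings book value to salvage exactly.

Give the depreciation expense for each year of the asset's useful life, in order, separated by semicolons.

$97,826; $69,876; $49,912; $35,651; $25,465; $18,189; $4,575

Depreciable base = $342,394 − $40,900 = $301,494.
Year 1: DB = ⌊$342,394 × 200%/7⌋ = $97,826; SL = ⌊$301,494/7⌋ = $43,070 → take DB $97,826. Book value $244,568.
Year 2: DB = ⌊$244,568 × 200%/7⌋ = $69,876; SL = ⌊$203,668/6⌋ = $33,944 → take DB $69,876. Book value $174,692.
Year 3: DB = ⌊$174,692 × 200%/7⌋ = $49,912; SL = ⌊$133,792/5⌋ = $26,758 → take DB $49,912. Book value $124,780.
Year 4: DB = ⌊$124,780 × 200%/7⌋ = $35,651; SL = ⌊$83,880/4⌋ = $20,970 → take DB $35,651. Book value $89,129.
Year 5: DB = ⌊$89,129 × 200%/7⌋ = $25,465; SL = ⌊$48,229/3⌋ = $16,076 → take DB $25,465. Book value $63,664.
Year 6: DB = ⌊$63,664 × 200%/7⌋ = $18,189; SL = ⌊$22,764/2⌋ = $11,382 → take DB $18,189. Book value $45,475.
Year 7 (final): $45,475 − $40,900 = $4,575. Book value $40,900.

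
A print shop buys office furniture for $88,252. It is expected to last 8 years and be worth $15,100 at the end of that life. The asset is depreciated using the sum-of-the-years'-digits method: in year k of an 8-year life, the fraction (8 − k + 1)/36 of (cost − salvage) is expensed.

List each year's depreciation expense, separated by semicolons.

Depreciable base = $88,252 − $15,100 = $73,152.
Sum of the years' digits = 8+7+6+5+4+3+2+1 = 36.
Year 1: $73,152 × 8/36 = $16,256. Book value $71,996.
Year 2: $73,152 × 7/36 = $14,224. Book value $57,772.
Year 3: $73,152 × 6/36 = $12,192. Book value $45,580.
Year 4: $73,152 × 5/36 = $10,160. Book value $35,420.
Year 5: $73,152 × 4/36 = $8,128. Book value $27,292.
Year 6: $73,152 × 3/36 = $6,096. Book value $21,196.
Year 7: $73,152 × 2/36 = $4,064. Book value $17,132.
Year 8: $73,152 × 1/36 = $2,032. Book value $15,100.

$16,256; $14,224; $12,192; $10,160; $8,128; $6,096; $4,064; $2,032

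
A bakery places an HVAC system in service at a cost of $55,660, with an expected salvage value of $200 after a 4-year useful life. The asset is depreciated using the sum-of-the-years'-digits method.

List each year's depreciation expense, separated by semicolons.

Depreciable base = $55,660 − $200 = $55,460.
Sum of the years' digits = 4+3+2+1 = 10.
Year 1: $55,460 × 4/10 = $22,184. Book value $33,476.
Year 2: $55,460 × 3/10 = $16,638. Book value $16,838.
Year 3: $55,460 × 2/10 = $11,092. Book value $5,746.
Year 4: $55,460 × 1/10 = $5,546. Book value $200.

$22,184; $16,638; $11,092; $5,546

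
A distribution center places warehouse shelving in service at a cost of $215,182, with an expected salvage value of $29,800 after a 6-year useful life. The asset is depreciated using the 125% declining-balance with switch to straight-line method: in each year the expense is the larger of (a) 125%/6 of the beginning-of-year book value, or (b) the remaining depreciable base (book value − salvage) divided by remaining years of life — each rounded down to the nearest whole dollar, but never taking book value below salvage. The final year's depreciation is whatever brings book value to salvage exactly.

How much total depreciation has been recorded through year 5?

$159,726

Depreciable base = $215,182 − $29,800 = $185,382.
Year 1: DB = ⌊$215,182 × 125%/6⌋ = $44,829; SL = ⌊$185,382/6⌋ = $30,897 → take DB $44,829. Book value $170,353.
Year 2: DB = ⌊$170,353 × 125%/6⌋ = $35,490; SL = ⌊$140,553/5⌋ = $28,110 → take DB $35,490. Book value $134,863.
Year 3: DB = ⌊$134,863 × 125%/6⌋ = $28,096; SL = ⌊$105,063/4⌋ = $26,265 → take DB $28,096. Book value $106,767.
Year 4: DB = ⌊$106,767 × 125%/6⌋ = $22,243; SL = ⌊$76,967/3⌋ = $25,655 → take SL $25,655. Book value $81,112.
Year 5: DB = ⌊$81,112 × 125%/6⌋ = $16,898; SL = ⌊$51,312/2⌋ = $25,656 → take SL $25,656. Book value $55,456.
Accumulated through year 5 = $215,182 − $55,456 = $159,726.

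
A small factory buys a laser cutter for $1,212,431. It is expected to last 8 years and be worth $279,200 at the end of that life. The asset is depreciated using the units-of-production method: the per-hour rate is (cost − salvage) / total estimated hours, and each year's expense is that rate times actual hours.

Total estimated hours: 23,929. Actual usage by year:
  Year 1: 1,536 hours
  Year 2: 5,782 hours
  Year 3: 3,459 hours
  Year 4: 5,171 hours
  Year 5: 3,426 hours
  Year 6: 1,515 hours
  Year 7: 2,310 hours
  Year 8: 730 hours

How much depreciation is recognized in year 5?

Depreciable base = $1,212,431 − $279,200 = $933,231.
Rate = $933,231 / 23,929 hours = $39 per hour.
Year 1: 1,536 × $39 = $59,904. Book value $1,152,527.
Year 2: 5,782 × $39 = $225,498. Book value $927,029.
Year 3: 3,459 × $39 = $134,901. Book value $792,128.
Year 4: 5,171 × $39 = $201,669. Book value $590,459.
Year 5: 3,426 × $39 = $133,614. Book value $456,845.

$133,614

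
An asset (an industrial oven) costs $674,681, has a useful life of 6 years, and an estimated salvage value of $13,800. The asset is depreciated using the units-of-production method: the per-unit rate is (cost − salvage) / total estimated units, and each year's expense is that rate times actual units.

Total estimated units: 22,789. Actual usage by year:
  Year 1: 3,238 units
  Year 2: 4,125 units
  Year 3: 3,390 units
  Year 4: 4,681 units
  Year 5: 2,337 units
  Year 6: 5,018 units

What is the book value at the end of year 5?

Depreciable base = $674,681 − $13,800 = $660,881.
Rate = $660,881 / 22,789 units = $29 per unit.
Year 1: 3,238 × $29 = $93,902. Book value $580,779.
Year 2: 4,125 × $29 = $119,625. Book value $461,154.
Year 3: 3,390 × $29 = $98,310. Book value $362,844.
Year 4: 4,681 × $29 = $135,749. Book value $227,095.
Year 5: 2,337 × $29 = $67,773. Book value $159,322.

$159,322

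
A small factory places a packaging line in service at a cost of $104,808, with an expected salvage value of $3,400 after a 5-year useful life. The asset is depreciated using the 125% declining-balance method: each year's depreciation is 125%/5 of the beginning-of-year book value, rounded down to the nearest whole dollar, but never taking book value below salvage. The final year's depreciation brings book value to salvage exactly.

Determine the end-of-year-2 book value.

Depreciable base = $104,808 − $3,400 = $101,408.
Year 1: ⌊$104,808 × 125%/5⌋ = $26,202. Book value $78,606.
Year 2: ⌊$78,606 × 125%/5⌋ = $19,651. Book value $58,955.

$58,955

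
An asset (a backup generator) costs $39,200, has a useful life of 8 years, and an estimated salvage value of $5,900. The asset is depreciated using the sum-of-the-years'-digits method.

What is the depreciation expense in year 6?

Depreciable base = $39,200 − $5,900 = $33,300.
Sum of the years' digits = 8+7+6+5+4+3+2+1 = 36.
Year 1: $33,300 × 8/36 = $7,400. Book value $31,800.
Year 2: $33,300 × 7/36 = $6,475. Book value $25,325.
Year 3: $33,300 × 6/36 = $5,550. Book value $19,775.
Year 4: $33,300 × 5/36 = $4,625. Book value $15,150.
Year 5: $33,300 × 4/36 = $3,700. Book value $11,450.
Year 6: $33,300 × 3/36 = $2,775. Book value $8,675.

$2,775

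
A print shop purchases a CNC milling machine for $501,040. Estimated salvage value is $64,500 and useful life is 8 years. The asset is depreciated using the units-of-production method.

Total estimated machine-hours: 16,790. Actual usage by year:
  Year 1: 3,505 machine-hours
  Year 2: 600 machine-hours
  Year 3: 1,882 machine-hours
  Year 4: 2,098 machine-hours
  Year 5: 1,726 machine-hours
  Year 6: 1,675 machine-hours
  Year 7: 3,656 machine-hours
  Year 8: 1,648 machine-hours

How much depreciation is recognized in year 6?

$43,550

Depreciable base = $501,040 − $64,500 = $436,540.
Rate = $436,540 / 16,790 machine-hours = $26 per machine-hour.
Year 1: 3,505 × $26 = $91,130. Book value $409,910.
Year 2: 600 × $26 = $15,600. Book value $394,310.
Year 3: 1,882 × $26 = $48,932. Book value $345,378.
Year 4: 2,098 × $26 = $54,548. Book value $290,830.
Year 5: 1,726 × $26 = $44,876. Book value $245,954.
Year 6: 1,675 × $26 = $43,550. Book value $202,404.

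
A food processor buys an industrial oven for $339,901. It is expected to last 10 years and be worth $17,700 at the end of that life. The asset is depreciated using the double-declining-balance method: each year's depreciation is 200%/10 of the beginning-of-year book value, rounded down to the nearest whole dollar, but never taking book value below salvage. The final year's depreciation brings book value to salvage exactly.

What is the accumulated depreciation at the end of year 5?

Depreciable base = $339,901 − $17,700 = $322,201.
Year 1: ⌊$339,901 × 200%/10⌋ = $67,980. Book value $271,921.
Year 2: ⌊$271,921 × 200%/10⌋ = $54,384. Book value $217,537.
Year 3: ⌊$217,537 × 200%/10⌋ = $43,507. Book value $174,030.
Year 4: ⌊$174,030 × 200%/10⌋ = $34,806. Book value $139,224.
Year 5: ⌊$139,224 × 200%/10⌋ = $27,844. Book value $111,380.
Accumulated through year 5 = $339,901 − $111,380 = $228,521.

$228,521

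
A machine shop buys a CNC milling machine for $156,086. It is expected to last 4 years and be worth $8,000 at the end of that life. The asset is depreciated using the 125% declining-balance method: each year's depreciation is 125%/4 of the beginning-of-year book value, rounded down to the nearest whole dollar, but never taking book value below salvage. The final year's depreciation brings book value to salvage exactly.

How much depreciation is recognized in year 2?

Depreciable base = $156,086 − $8,000 = $148,086.
Year 1: ⌊$156,086 × 125%/4⌋ = $48,776. Book value $107,310.
Year 2: ⌊$107,310 × 125%/4⌋ = $33,534. Book value $73,776.

$33,534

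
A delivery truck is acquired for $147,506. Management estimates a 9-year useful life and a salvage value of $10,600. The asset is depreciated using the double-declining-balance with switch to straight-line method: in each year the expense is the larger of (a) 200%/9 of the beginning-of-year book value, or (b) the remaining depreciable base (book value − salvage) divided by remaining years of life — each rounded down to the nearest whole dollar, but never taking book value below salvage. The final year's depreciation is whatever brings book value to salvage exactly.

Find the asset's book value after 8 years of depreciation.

Depreciable base = $147,506 − $10,600 = $136,906.
Year 1: DB = ⌊$147,506 × 200%/9⌋ = $32,779; SL = ⌊$136,906/9⌋ = $15,211 → take DB $32,779. Book value $114,727.
Year 2: DB = ⌊$114,727 × 200%/9⌋ = $25,494; SL = ⌊$104,127/8⌋ = $13,015 → take DB $25,494. Book value $89,233.
Year 3: DB = ⌊$89,233 × 200%/9⌋ = $19,829; SL = ⌊$78,633/7⌋ = $11,233 → take DB $19,829. Book value $69,404.
Year 4: DB = ⌊$69,404 × 200%/9⌋ = $15,423; SL = ⌊$58,804/6⌋ = $9,800 → take DB $15,423. Book value $53,981.
Year 5: DB = ⌊$53,981 × 200%/9⌋ = $11,995; SL = ⌊$43,381/5⌋ = $8,676 → take DB $11,995. Book value $41,986.
Year 6: DB = ⌊$41,986 × 200%/9⌋ = $9,330; SL = ⌊$31,386/4⌋ = $7,846 → take DB $9,330. Book value $32,656.
Year 7: DB = ⌊$32,656 × 200%/9⌋ = $7,256; SL = ⌊$22,056/3⌋ = $7,352 → take SL $7,352. Book value $25,304.
Year 8: DB = ⌊$25,304 × 200%/9⌋ = $5,623; SL = ⌊$14,704/2⌋ = $7,352 → take SL $7,352. Book value $17,952.

$17,952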